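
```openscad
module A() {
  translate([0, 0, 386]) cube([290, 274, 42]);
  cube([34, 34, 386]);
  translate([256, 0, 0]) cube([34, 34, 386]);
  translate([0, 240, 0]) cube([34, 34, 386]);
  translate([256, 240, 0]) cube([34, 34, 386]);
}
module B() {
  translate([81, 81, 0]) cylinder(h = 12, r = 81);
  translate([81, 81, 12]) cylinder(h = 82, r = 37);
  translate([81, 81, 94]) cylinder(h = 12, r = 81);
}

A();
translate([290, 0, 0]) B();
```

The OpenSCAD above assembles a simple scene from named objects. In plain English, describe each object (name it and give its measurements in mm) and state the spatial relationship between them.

A is a four-legged stool. The seat is 290×274 mm, 42 mm thick, top at z = 428 mm. It stands on four square legs, each 34×34 mm in cross-section, from z = 0 to the seat underside, each flush with a corner of the seat.

B is a spool: two coaxial disc flanges of radius 81 mm and thickness 12 mm, joined by a core cylinder of radius 37 mm and height 82 mm. The lower flange rests on z = 0 and the three cylinders share a vertical axis.

The spool is against the stool's +x side, with their −y faces flush.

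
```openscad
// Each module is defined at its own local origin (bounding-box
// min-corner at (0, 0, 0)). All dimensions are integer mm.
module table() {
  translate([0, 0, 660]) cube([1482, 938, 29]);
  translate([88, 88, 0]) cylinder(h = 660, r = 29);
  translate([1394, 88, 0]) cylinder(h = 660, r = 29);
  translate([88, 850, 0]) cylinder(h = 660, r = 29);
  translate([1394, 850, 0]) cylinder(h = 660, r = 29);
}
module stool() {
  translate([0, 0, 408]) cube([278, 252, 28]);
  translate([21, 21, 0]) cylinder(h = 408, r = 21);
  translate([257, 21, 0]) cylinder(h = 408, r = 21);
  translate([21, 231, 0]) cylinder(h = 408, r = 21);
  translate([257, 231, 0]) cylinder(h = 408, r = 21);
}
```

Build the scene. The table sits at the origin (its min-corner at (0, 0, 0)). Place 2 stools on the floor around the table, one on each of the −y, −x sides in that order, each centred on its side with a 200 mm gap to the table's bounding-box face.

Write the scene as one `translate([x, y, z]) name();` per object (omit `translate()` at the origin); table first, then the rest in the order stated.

table();
translate([602, -452, 0]) stool();
translate([-478, 343, 0]) stool();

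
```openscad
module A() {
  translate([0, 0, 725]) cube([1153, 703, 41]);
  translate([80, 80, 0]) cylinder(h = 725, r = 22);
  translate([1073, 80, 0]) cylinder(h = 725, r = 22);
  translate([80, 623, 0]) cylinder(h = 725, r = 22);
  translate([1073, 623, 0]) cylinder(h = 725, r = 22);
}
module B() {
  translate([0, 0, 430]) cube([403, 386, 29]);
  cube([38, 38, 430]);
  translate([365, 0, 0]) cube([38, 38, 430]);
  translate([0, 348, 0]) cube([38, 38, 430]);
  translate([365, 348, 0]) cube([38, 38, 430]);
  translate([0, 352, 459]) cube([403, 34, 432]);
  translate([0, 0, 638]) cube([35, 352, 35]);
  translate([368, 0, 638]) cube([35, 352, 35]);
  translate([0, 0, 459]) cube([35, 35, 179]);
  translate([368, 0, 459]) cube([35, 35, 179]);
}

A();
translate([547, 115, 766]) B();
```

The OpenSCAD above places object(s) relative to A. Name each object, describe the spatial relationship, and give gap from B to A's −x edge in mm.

A is a table. B is a chair. The chair is on top of the table. The gap from the chair to the table's −x edge is 547 mm.

The chair's min-x is at 547; the table's min-x is 0; gap = 547 mm.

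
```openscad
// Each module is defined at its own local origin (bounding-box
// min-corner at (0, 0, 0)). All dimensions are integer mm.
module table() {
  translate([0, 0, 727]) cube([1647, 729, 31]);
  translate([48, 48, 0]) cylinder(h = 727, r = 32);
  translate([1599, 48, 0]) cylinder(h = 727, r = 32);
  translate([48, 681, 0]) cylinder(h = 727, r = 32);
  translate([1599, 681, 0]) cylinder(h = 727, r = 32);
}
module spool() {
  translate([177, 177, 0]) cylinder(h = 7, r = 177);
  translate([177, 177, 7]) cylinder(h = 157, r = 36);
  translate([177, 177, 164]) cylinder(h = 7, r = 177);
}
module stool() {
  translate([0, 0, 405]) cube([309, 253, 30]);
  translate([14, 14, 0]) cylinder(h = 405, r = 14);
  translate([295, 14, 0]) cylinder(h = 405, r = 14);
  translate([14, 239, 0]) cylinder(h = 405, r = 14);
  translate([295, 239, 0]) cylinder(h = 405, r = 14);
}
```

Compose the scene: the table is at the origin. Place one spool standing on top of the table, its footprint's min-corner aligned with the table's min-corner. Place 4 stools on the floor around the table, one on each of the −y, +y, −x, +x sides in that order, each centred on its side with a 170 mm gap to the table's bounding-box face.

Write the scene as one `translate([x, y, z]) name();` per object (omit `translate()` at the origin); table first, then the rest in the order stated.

table();
translate([0, 0, 758]) spool();
translate([669, -423, 0]) stool();
translate([669, 899, 0]) stool();
translate([-479, 238, 0]) stool();
translate([1817, 238, 0]) stool();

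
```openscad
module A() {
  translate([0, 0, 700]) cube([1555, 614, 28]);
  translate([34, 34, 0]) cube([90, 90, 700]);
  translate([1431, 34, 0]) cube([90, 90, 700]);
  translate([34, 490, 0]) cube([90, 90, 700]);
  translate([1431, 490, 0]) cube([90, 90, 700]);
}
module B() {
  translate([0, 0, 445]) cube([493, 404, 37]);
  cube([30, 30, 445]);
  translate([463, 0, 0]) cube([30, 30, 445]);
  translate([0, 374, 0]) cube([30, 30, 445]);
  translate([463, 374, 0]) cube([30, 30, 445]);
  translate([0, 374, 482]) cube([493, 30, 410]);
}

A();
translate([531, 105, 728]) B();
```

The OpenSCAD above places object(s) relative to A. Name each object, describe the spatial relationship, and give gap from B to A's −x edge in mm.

The chair's min-x is at 531; the table's min-x is 0; gap = 531 mm.

A is a table. B is a chair. The chair is on top of the table, centred. The gap from the chair to the table's −x edge is 531 mm.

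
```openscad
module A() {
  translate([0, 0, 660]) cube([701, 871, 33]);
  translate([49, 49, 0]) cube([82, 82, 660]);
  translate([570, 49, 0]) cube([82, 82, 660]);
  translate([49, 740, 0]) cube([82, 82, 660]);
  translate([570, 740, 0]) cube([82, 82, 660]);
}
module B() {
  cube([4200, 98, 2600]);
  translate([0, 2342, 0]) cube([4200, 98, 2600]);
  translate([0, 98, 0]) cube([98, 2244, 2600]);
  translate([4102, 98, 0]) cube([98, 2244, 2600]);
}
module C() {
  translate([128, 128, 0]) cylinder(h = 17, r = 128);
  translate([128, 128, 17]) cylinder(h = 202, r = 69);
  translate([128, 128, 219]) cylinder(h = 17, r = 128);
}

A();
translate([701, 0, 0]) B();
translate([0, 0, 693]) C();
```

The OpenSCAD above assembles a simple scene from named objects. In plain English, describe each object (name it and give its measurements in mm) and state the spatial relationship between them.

A is a rectangular dining table. The top is 701×871×33 mm with its upper surface at z = 693 mm. It stands on four 82×82 mm square legs, each inset 49 mm from the nearest pair of top edges, running from the floor to the underside of the top.

B is a box-shaped house frame (walls only): outside footprint 4200×2440 mm, wall height 2600 mm, wall thickness 98 mm. The two y-facing walls run the full x-width; the two x-facing walls fit between the inner faces of the y-facing walls.

C is a spool: two coaxial disc flanges of radius 128 mm and thickness 17 mm, joined by a core cylinder of radius 69 mm and height 202 mm. The lower flange rests on z = 0 and the three cylinders share a vertical axis.

The house frame is against the table's +x side, with their −y faces flush. The spool is on top of the table.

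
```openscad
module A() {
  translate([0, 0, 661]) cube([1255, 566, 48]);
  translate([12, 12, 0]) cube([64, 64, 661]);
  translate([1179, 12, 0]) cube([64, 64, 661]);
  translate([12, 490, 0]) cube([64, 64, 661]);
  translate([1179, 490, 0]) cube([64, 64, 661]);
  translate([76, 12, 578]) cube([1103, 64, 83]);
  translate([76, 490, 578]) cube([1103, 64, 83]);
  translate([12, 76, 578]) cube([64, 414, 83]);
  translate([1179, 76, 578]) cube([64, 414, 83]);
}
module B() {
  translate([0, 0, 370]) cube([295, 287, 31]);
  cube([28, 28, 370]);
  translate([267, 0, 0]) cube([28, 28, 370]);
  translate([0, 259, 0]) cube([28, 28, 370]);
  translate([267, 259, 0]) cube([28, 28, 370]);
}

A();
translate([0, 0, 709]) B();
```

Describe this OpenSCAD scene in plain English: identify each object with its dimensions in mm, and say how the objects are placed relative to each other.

A is a rectangular dining table. The top is 1255×566×48 mm with its upper surface at z = 709 mm. It stands on four 64×64 mm square legs, each inset 12 mm from the nearest pair of top edges, running from the floor to the underside of the top. Four apron rails, 64 mm thick and 83 mm tall, run between adjacent legs with their top edges flush with the underside of the top and their outer faces flush with the legs' outer faces.

B is a four-legged stool. The seat is a 295×287×31 mm slab whose top surface is at z = 401 mm; four square legs, each 28×28 mm in cross-section, run from the floor (z = 0) to the underside of the seat, each flush with a corner of the seat.

The stool is on top of the table.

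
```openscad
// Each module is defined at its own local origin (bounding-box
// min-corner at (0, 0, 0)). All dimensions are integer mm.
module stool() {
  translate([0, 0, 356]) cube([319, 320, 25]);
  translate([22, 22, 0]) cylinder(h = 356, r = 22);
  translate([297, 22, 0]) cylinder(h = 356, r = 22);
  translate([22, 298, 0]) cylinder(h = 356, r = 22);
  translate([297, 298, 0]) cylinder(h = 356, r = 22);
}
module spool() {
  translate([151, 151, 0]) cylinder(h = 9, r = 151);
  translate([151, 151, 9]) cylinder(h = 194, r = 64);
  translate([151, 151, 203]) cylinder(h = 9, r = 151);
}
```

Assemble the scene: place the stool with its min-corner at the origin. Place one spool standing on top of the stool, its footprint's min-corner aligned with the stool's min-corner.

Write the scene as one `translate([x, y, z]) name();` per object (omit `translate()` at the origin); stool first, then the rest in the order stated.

stool();
translate([0, 0, 381]) spool();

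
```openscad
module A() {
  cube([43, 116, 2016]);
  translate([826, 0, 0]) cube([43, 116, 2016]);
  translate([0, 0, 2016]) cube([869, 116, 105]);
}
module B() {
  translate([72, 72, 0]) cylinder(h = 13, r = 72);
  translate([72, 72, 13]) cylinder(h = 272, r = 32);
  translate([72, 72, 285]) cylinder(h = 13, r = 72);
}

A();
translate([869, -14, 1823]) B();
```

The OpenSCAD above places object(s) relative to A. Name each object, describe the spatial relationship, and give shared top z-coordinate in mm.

Both tops at z = 2121 mm.

A is a door frame. B is a spool. The spool is beside the door frame with their tops flush at z = 2121. The shared top z-coordinate is 2121 mm.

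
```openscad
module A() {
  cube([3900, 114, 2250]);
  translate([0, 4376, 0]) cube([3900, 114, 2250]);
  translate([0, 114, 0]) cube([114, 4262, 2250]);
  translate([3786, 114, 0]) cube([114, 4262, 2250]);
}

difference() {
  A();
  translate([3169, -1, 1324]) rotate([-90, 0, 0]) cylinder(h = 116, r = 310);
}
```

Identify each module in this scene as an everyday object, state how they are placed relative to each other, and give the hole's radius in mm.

The subtracted cylinder has r = 310 mm.

A is a house frame. The house frame has a circular hole through its front wall. The hole's radius is 310 mm.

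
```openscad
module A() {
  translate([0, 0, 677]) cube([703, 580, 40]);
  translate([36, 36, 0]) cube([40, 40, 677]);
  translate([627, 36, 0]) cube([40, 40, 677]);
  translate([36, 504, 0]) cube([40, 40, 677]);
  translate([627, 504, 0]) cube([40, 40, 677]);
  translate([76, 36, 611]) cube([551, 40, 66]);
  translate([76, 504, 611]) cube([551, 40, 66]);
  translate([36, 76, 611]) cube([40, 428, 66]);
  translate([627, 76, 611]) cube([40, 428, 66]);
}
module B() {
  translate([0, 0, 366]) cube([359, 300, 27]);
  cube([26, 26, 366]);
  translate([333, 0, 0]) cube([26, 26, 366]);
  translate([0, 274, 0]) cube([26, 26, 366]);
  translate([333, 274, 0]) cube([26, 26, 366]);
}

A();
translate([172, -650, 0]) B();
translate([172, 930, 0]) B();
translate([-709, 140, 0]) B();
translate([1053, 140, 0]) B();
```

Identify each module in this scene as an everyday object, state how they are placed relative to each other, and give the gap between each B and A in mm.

A is a table. B is a stool. Four stools sit around the table at the −y, +y, −x, +x sides. The gap between each stool and the table is 350 mm.

Each stool's nearest face is 350 mm from the table's bounding box.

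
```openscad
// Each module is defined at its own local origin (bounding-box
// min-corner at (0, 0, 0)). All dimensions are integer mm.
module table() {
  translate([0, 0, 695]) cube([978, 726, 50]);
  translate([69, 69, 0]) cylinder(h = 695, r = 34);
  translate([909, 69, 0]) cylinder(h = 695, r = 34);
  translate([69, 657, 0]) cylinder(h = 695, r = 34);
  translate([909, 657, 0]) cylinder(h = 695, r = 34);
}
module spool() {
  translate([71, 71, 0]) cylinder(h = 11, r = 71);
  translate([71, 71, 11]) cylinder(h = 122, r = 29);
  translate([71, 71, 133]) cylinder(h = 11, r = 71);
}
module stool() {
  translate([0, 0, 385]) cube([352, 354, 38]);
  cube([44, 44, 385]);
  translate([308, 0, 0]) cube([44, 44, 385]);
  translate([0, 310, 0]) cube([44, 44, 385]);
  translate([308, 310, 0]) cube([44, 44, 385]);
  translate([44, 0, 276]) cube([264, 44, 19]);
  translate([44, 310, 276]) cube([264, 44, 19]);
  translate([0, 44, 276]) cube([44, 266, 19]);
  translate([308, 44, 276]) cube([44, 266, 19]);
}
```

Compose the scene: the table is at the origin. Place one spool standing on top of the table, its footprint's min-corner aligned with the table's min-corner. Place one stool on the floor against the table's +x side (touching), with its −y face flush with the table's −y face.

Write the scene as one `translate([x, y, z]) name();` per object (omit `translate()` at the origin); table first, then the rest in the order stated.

table();
translate([0, 0, 745]) spool();
translate([978, 0, 0]) stool();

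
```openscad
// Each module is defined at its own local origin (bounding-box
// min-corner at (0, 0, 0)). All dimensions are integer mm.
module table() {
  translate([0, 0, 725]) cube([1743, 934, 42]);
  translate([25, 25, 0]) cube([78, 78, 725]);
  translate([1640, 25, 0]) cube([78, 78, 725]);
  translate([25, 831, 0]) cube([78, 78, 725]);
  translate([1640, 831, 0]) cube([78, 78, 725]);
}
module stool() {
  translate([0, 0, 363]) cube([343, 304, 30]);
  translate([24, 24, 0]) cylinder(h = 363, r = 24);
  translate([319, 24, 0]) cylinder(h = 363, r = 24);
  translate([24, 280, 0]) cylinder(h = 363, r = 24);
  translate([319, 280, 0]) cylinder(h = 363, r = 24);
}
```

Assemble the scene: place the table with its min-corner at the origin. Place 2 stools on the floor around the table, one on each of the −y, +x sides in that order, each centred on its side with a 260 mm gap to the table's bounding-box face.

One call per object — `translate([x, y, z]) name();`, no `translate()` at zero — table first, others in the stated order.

table();
translate([700, -564, 0]) stool();
translate([2003, 315, 0]) stool();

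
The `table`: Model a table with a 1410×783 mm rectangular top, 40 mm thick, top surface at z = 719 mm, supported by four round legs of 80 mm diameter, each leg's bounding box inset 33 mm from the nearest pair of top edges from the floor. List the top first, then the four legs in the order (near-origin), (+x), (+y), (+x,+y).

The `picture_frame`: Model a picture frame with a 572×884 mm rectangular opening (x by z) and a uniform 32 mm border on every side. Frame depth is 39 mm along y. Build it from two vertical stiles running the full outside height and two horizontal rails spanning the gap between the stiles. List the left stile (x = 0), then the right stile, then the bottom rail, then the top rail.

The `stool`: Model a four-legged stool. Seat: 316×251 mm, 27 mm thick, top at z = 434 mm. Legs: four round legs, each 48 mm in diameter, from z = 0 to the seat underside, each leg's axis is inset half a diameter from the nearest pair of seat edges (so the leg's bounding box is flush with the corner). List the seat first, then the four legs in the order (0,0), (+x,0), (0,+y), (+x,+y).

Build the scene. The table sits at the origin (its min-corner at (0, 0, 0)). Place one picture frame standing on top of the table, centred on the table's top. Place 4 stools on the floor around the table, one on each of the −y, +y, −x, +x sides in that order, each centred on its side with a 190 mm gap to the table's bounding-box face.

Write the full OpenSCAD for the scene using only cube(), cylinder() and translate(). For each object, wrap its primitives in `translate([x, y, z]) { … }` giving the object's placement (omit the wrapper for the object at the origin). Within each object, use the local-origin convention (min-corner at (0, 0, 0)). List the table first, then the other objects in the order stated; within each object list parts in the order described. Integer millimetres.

translate([0, 0, 679]) cube([1410, 783, 40]);
translate([73, 73, 0]) cylinder(h = 679, r = 40);
translate([1337, 73, 0]) cylinder(h = 679, r = 40);
translate([73, 710, 0]) cylinder(h = 679, r = 40);
translate([1337, 710, 0]) cylinder(h = 679, r = 40);
translate([387, 372, 719]) {
  cube([32, 39, 948]);
  translate([604, 0, 0]) cube([32, 39, 948]);
  translate([32, 0, 0]) cube([572, 39, 32]);
  translate([32, 0, 916]) cube([572, 39, 32]);
}
translate([547, -441, 0]) {
  translate([0, 0, 407]) cube([316, 251, 27]);
  translate([24, 24, 0]) cylinder(h = 407, r = 24);
  translate([292, 24, 0]) cylinder(h = 407, r = 24);
  translate([24, 227, 0]) cylinder(h = 407, r = 24);
  translate([292, 227, 0]) cylinder(h = 407, r = 24);
}
translate([547, 973, 0]) {
  translate([0, 0, 407]) cube([316, 251, 27]);
  translate([24, 24, 0]) cylinder(h = 407, r = 24);
  translate([292, 24, 0]) cylinder(h = 407, r = 24);
  translate([24, 227, 0]) cylinder(h = 407, r = 24);
  translate([292, 227, 0]) cylinder(h = 407, r = 24);
}
translate([-506, 266, 0]) {
  translate([0, 0, 407]) cube([316, 251, 27]);
  translate([24, 24, 0]) cylinder(h = 407, r = 24);
  translate([292, 24, 0]) cylinder(h = 407, r = 24);
  translate([24, 227, 0]) cylinder(h = 407, r = 24);
  translate([292, 227, 0]) cylinder(h = 407, r = 24);
}
translate([1600, 266, 0]) {
  translate([0, 0, 407]) cube([316, 251, 27]);
  translate([24, 24, 0]) cylinder(h = 407, r = 24);
  translate([292, 24, 0]) cylinder(h = 407, r = 24);
  translate([24, 227, 0]) cylinder(h = 407, r = 24);
  translate([292, 227, 0]) cylinder(h = 407, r = 24);
}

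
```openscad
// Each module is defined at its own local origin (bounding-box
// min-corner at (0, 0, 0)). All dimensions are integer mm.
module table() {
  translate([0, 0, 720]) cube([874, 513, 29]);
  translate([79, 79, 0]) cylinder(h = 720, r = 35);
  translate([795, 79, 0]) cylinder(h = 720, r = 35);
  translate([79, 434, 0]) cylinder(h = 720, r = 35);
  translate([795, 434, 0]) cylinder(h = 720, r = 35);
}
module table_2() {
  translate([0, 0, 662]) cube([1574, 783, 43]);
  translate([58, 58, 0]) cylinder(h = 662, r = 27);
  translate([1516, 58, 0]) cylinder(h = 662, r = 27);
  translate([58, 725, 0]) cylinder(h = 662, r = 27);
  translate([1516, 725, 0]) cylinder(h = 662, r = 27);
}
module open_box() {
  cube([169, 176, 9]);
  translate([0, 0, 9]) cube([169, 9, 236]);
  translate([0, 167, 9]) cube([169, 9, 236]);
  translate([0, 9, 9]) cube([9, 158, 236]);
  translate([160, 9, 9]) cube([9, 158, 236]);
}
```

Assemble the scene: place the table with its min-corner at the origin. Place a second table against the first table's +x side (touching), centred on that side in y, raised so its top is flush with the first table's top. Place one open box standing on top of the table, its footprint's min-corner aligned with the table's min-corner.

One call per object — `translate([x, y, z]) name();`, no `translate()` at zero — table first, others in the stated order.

table();
translate([874, -135, 44]) table_2();
translate([0, 0, 749]) open_box();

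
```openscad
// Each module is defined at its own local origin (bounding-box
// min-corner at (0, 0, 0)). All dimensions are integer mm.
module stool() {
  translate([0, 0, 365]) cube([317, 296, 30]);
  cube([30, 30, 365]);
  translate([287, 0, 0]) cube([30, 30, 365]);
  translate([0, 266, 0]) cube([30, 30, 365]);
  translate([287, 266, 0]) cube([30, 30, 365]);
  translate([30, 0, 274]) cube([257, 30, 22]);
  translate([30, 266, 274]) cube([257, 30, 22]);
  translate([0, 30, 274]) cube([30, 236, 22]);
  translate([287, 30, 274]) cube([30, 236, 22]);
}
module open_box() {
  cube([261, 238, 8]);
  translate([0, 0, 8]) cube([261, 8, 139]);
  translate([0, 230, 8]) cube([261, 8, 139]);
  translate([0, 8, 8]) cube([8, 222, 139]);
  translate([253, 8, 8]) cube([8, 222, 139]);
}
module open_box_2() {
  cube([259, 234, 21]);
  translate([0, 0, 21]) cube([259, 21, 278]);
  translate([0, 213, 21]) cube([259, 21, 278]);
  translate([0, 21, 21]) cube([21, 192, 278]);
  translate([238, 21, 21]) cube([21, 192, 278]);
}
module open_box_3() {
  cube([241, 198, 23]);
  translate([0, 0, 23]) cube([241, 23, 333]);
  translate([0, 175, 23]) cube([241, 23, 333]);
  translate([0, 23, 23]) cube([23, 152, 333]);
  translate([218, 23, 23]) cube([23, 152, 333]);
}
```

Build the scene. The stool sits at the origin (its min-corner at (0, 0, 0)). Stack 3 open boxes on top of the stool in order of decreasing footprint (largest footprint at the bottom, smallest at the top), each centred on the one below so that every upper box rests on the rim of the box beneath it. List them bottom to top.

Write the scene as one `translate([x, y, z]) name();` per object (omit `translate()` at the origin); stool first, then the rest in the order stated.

stool();
translate([28, 29, 395]) open_box();
translate([29, 31, 542]) open_box_2();
translate([38, 49, 841]) open_box_3();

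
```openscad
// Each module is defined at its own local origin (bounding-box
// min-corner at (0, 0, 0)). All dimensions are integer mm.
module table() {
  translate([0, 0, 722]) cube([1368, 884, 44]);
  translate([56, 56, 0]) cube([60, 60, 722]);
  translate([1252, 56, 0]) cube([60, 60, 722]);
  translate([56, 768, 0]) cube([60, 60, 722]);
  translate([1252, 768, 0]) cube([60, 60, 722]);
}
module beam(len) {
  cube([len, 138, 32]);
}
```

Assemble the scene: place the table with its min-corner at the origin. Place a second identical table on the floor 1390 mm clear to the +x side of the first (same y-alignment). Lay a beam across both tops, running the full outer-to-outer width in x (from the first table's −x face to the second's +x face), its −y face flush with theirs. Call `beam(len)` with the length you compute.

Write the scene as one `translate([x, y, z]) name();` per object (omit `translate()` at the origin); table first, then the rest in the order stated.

table();
translate([2758, 0, 0]) table();
translate([0, 0, 766]) beam(4126);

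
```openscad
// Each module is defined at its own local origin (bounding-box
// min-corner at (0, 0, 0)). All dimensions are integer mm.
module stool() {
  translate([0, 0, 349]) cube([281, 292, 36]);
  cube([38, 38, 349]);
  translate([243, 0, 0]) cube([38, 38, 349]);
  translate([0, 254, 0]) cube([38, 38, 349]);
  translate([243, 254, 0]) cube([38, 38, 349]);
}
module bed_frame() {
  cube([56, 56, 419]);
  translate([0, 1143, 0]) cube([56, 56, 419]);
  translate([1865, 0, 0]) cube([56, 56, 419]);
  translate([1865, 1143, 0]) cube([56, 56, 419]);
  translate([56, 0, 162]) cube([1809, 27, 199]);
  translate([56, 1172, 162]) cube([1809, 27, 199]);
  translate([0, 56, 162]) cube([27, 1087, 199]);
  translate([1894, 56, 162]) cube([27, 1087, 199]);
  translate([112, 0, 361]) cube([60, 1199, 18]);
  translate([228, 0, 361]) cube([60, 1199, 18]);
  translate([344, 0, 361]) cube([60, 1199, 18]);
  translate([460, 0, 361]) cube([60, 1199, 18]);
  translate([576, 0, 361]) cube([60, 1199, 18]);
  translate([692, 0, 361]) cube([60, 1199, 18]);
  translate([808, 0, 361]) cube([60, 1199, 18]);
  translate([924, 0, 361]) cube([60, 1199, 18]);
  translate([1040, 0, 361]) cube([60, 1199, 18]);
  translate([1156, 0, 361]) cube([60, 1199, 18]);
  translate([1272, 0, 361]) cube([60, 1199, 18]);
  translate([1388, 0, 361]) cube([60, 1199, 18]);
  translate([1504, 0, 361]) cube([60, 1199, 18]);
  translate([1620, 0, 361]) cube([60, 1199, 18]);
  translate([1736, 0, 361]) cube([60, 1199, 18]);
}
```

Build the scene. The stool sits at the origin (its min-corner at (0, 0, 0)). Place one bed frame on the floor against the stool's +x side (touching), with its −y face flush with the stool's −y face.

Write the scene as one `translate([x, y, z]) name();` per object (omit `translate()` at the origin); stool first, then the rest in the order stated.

stool();
translate([281, 0, 0]) bed_frame();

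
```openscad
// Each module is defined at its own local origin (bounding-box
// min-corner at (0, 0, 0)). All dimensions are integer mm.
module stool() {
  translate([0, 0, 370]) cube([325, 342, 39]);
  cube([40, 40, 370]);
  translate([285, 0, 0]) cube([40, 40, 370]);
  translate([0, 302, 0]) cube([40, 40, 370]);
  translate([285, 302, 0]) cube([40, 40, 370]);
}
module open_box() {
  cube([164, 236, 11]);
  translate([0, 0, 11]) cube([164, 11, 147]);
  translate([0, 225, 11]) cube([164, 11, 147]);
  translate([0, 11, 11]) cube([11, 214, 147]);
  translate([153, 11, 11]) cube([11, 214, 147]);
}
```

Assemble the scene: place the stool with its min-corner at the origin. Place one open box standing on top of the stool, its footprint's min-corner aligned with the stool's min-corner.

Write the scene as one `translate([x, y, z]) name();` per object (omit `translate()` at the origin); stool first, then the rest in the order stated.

stool();
translate([0, 0, 409]) open_box();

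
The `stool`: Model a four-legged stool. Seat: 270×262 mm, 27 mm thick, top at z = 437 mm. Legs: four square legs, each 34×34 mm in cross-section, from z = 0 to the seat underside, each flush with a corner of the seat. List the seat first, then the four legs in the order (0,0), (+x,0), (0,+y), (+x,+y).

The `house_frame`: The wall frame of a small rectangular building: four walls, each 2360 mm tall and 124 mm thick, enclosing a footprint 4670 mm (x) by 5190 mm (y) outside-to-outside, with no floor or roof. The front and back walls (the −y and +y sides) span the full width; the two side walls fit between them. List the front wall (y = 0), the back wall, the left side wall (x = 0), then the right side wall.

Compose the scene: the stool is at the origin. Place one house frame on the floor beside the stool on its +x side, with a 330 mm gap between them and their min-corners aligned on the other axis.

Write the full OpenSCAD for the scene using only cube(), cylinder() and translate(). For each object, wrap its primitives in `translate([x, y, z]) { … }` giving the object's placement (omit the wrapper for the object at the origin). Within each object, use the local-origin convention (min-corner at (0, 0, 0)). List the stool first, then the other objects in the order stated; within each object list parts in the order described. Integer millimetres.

translate([0, 0, 410]) cube([270, 262, 27]);
cube([34, 34, 410]);
translate([236, 0, 0]) cube([34, 34, 410]);
translate([0, 228, 0]) cube([34, 34, 410]);
translate([236, 228, 0]) cube([34, 34, 410]);
translate([600, 0, 0]) {
  cube([4670, 124, 2360]);
  translate([0, 5066, 0]) cube([4670, 124, 2360]);
  translate([0, 124, 0]) cube([124, 4942, 2360]);
  translate([4546, 124, 0]) cube([124, 4942, 2360]);
}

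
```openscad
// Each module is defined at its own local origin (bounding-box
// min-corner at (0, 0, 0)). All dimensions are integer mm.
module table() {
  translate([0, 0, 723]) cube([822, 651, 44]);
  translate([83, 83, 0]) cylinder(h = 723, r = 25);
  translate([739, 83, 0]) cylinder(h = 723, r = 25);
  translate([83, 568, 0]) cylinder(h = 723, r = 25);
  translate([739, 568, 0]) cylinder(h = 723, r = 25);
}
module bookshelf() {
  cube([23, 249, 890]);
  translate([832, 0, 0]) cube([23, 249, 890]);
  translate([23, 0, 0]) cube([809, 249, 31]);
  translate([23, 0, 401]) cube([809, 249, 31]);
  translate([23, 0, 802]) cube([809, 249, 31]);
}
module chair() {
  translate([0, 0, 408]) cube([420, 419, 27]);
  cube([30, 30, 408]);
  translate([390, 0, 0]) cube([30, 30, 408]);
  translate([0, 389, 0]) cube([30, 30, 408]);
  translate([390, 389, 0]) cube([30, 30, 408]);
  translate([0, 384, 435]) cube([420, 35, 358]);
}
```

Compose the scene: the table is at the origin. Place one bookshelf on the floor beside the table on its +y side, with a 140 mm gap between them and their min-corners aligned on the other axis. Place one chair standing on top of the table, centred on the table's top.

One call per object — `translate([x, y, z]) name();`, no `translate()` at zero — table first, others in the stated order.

table();
translate([0, 791, 0]) bookshelf();
translate([201, 116, 767]) chair();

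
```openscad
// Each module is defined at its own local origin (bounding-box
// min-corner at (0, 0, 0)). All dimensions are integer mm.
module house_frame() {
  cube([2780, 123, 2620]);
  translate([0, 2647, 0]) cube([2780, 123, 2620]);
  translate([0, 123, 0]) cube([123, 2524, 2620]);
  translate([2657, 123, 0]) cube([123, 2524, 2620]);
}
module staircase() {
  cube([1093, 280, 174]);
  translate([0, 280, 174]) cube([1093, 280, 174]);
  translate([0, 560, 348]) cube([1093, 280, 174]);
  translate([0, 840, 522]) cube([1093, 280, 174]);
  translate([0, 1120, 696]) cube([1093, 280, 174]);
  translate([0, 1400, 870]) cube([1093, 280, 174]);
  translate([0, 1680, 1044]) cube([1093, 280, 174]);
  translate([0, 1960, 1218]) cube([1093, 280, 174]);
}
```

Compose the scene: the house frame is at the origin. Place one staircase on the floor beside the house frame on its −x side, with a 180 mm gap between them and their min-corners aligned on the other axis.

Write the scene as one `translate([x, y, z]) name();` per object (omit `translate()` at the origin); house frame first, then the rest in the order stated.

house_frame();
translate([-1273, 0, 0]) staircase();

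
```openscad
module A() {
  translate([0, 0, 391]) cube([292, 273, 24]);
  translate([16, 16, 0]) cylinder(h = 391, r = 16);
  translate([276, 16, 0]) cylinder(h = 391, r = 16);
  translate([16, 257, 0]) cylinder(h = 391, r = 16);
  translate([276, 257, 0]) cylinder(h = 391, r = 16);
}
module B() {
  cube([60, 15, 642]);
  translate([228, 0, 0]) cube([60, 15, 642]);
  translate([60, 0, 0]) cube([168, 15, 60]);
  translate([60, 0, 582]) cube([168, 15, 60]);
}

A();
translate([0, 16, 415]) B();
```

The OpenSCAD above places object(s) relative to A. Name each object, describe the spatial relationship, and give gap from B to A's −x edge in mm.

The picture frame's min-x is at 0; the stool's min-x is 0; gap = 0 mm.

A is a stool. B is a picture frame. The picture frame is on top of the stool. The gap from the picture frame to the stool's −x edge is 0 mm.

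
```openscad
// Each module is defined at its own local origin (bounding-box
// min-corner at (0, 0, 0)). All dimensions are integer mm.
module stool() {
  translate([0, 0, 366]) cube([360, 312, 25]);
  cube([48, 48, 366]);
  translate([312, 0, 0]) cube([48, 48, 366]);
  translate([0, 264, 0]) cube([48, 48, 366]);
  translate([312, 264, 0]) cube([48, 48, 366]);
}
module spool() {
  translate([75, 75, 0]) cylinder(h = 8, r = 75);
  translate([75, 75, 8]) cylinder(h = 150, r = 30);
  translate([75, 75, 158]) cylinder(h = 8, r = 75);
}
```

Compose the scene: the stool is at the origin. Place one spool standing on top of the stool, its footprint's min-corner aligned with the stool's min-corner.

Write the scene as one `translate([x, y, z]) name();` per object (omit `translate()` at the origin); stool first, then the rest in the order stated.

stool();
translate([0, 0, 391]) spool();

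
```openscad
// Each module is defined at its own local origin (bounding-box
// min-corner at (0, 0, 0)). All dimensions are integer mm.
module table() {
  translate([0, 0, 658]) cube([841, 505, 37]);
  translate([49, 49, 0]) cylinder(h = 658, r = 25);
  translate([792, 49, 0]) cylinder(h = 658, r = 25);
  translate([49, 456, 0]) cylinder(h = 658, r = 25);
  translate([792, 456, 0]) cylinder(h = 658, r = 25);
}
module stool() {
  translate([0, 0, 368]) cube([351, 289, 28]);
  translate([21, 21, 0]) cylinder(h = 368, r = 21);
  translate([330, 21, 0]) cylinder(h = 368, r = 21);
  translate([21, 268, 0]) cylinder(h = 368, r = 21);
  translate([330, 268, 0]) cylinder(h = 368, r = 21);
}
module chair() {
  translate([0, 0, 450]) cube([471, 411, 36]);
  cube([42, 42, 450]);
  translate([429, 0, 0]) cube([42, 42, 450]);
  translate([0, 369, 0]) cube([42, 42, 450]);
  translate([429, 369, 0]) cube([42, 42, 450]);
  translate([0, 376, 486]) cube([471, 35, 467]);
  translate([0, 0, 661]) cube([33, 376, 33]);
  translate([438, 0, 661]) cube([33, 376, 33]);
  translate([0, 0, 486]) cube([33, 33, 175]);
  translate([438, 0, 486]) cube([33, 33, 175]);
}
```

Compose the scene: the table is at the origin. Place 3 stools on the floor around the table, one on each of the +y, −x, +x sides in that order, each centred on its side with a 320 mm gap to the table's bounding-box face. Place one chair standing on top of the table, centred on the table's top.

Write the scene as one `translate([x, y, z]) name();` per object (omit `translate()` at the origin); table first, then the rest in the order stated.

table();
translate([245, 825, 0]) stool();
translate([-671, 108, 0]) stool();
translate([1161, 108, 0]) stool();
translate([185, 47, 695]) chair();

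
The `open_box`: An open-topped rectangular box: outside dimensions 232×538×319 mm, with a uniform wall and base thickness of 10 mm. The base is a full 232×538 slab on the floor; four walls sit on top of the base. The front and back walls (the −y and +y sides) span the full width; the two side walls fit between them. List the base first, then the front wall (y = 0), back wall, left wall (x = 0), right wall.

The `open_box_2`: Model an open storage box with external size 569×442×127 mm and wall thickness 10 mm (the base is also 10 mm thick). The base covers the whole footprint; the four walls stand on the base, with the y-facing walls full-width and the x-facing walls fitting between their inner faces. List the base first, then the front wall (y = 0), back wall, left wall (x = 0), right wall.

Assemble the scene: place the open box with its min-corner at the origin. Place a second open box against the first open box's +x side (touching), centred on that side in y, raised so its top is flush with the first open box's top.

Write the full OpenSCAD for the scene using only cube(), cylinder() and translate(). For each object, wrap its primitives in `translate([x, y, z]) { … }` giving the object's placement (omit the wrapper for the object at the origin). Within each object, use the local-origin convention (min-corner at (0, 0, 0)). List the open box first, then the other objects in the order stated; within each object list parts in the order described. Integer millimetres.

cube([232, 538, 10]);
translate([0, 0, 10]) cube([232, 10, 309]);
translate([0, 528, 10]) cube([232, 10, 309]);
translate([0, 10, 10]) cube([10, 518, 309]);
translate([222, 10, 10]) cube([10, 518, 309]);
translate([232, 48, 192]) {
  cube([569, 442, 10]);
  translate([0, 0, 10]) cube([569, 10, 117]);
  translate([0, 432, 10]) cube([569, 10, 117]);
  translate([0, 10, 10]) cube([10, 422, 117]);
  translate([559, 10, 10]) cube([10, 422, 117]);
}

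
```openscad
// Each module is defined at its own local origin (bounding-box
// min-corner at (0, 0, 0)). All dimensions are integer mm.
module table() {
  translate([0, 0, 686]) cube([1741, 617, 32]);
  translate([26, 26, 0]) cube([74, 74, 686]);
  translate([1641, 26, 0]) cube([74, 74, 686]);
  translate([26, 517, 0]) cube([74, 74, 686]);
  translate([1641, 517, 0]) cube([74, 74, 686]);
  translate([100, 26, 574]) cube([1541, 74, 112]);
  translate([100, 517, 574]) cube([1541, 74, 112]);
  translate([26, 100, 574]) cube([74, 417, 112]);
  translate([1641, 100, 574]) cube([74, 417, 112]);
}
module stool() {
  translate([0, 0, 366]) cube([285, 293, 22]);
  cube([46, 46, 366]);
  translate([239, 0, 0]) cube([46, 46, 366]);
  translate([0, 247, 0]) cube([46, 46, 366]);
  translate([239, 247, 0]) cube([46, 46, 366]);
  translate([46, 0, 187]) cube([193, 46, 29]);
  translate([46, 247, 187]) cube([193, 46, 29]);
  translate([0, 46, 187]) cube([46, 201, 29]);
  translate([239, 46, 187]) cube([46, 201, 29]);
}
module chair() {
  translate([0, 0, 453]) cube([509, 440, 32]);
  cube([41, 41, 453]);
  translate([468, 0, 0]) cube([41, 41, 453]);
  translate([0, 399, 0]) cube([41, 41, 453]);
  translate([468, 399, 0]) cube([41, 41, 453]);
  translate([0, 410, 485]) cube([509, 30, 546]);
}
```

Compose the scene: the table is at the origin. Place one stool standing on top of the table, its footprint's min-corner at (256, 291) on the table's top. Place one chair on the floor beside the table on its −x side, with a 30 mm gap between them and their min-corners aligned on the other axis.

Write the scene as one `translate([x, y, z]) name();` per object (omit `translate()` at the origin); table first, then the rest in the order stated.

table();
translate([256, 291, 718]) stool();
translate([-539, 0, 0]) chair();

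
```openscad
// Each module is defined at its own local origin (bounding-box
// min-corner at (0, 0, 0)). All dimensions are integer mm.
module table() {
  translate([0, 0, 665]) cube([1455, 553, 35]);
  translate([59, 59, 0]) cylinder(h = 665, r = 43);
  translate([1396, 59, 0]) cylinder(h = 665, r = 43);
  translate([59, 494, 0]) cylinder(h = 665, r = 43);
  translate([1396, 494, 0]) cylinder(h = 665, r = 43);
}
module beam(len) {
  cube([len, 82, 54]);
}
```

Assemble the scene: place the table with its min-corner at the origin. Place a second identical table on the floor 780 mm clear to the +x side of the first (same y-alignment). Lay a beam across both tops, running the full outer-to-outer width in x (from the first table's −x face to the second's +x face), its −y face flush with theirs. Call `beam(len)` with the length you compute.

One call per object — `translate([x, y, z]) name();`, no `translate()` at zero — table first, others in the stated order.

table();
translate([2235, 0, 0]) table();
translate([0, 0, 700]) beam(3690);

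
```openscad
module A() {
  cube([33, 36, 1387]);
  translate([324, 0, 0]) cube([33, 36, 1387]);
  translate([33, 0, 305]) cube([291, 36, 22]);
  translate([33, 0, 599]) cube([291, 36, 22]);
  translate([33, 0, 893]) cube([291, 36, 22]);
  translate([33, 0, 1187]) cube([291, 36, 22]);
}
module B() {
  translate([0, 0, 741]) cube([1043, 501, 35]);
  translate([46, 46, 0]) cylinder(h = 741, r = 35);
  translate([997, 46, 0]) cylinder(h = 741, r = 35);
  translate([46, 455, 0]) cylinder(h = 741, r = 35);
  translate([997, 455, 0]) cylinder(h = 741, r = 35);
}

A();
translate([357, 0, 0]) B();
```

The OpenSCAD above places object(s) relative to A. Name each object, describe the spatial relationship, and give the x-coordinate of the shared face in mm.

The ladder's +x face and the table's −x face are both at x = 357 mm.

A is a ladder. B is a table. The table is against the ladder's +x side, with their −y faces flush. The x-coordinate of the shared face is 357 mm.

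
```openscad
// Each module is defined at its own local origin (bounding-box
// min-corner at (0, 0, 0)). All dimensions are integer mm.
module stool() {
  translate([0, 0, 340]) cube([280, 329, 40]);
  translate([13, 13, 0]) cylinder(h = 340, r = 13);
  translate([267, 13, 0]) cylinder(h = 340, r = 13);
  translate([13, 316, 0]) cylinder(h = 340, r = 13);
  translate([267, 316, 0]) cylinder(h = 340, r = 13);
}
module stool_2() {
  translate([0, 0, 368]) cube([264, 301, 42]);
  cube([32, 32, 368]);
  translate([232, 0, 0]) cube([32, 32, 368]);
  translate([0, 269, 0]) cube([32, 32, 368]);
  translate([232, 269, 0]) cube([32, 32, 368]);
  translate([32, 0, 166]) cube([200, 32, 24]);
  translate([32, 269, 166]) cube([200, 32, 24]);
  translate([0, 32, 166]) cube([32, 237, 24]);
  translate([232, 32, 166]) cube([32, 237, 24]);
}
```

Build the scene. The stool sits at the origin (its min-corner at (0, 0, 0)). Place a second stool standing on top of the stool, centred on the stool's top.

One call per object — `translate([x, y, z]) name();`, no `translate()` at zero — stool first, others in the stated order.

stool();
translate([8, 14, 380]) stool_2();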